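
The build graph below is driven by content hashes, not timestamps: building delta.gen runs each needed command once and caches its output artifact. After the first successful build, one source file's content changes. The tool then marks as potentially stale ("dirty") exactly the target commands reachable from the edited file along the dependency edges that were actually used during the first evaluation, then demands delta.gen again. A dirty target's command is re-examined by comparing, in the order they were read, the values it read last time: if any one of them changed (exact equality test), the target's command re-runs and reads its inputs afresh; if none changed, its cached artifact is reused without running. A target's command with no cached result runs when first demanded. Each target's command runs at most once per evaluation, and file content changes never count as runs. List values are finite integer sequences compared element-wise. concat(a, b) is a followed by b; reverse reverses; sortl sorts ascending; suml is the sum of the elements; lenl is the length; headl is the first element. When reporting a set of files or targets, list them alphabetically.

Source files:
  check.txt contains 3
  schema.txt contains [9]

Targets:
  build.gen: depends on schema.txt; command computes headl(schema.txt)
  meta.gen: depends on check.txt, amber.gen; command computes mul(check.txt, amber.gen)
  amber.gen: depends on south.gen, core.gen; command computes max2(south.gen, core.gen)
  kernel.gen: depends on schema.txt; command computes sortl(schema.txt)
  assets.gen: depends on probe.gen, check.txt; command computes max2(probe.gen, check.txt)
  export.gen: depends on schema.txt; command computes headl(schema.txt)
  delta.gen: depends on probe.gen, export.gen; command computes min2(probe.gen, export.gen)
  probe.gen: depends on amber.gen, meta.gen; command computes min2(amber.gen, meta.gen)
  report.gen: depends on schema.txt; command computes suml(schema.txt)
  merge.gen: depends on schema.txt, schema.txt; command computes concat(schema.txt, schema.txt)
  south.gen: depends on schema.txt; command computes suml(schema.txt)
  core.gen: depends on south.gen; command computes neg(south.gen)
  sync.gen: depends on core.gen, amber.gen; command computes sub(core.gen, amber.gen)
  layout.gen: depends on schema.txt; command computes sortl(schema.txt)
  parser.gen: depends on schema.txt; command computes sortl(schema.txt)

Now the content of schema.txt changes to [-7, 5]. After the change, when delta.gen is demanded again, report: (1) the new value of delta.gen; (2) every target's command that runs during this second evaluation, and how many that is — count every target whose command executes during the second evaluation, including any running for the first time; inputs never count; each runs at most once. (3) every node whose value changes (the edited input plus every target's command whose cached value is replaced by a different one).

delta.gen now evaluates to -7.
Run set: amber.gen, core.gen, delta.gen, export.gen, meta.gen, probe.gen, south.gen (7 run).
Changed values: amber.gen, core.gen, delta.gen, export.gen, meta.gen, probe.gen, schema.txt, south.gen.

Initial pass — values computed on the first demand:
  export.gen = headl([9]) = 9
  south.gen = suml([9]) = 9
  core.gen = neg(9) = -9
  amber.gen = max2(9, -9) = 9
  meta.gen = mul(3, 9) = 27
  probe.gen = min2(9, 27) = 9
  delta.gen = min2(9, 9) = 9

Second demand — change propagation:
  export.gen: re-runs because schema.txt [9]->[-7, 5]; new result -7.
  south.gen: re-runs because schema.txt [9]->[-7, 5]; new result -2.
  core.gen: re-runs because south.gen 9->-2; new result 2.
  amber.gen: re-runs because south.gen 9->-2; core.gen -9->2; new result 2.
  meta.gen: re-runs because amber.gen 9->2; new result 6.
  probe.gen: re-runs because amber.gen 9->2; meta.gen 27->6; new result 2.
  delta.gen: re-runs because probe.gen 9->2; export.gen 9->-7; new result -7.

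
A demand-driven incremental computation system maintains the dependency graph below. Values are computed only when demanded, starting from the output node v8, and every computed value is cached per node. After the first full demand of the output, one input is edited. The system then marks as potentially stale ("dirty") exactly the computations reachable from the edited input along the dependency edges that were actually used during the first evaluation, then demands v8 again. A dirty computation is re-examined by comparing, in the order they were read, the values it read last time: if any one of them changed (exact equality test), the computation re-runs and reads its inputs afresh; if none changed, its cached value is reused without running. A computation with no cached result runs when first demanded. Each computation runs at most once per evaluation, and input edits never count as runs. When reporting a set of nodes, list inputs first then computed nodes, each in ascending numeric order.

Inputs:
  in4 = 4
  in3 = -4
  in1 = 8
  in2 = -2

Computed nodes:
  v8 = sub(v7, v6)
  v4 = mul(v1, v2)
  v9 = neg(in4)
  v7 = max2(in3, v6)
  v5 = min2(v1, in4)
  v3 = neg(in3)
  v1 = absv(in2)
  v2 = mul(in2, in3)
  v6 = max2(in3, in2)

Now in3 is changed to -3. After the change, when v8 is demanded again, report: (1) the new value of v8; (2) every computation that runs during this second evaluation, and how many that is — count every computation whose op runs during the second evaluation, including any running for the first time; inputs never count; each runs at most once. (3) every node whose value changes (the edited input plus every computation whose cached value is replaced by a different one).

First evaluation (everything demanded from the output):
  v6 = max2(-4, -2) = -2
  v7 = max2(-4, -2) = -2
  v8 = sub(-2, -2) = 0

Propagation after the edit:
  v6: runs — in3 -4->-3; result -2 (same value as before).
  v7: runs — in3 -4->-3; result -2 (same value as before).
  v8: checked — values it read are unchanged (v7 unchanged, v6 unchanged); reused cached 0 without running.

Key observation: the cutoff stops propagation at v8 — its inputs' values are unchanged, so it reuses its cache.

New value of v8: 0.
Computations that run: v6, v7 — 2 in total.
Values that change: in3.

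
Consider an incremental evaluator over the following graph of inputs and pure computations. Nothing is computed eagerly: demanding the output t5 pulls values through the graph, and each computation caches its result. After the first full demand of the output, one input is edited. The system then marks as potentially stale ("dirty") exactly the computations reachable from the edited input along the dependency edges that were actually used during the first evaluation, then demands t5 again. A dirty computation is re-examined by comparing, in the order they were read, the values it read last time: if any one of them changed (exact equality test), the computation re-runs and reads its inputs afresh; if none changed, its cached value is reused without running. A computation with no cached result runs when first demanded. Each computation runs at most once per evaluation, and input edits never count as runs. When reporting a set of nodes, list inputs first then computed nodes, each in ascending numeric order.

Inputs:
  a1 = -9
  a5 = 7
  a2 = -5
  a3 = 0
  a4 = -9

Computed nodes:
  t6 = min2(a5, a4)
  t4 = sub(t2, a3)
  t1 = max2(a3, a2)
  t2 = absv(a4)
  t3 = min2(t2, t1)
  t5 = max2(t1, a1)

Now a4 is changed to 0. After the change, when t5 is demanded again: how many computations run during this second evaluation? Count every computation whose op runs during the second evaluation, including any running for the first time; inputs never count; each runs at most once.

Initial pass — values computed on the first demand:
  t1 = max2(0, -5) = 0
  t5 = max2(0, -9) = 0

Second demand — change propagation:
  no demanded computation ever read a4, so the edit dirties nothing and nothing runs.

The important point: nothing the output needs ever reads a4, so the edit is invisible to it.

Run set: none (0 run).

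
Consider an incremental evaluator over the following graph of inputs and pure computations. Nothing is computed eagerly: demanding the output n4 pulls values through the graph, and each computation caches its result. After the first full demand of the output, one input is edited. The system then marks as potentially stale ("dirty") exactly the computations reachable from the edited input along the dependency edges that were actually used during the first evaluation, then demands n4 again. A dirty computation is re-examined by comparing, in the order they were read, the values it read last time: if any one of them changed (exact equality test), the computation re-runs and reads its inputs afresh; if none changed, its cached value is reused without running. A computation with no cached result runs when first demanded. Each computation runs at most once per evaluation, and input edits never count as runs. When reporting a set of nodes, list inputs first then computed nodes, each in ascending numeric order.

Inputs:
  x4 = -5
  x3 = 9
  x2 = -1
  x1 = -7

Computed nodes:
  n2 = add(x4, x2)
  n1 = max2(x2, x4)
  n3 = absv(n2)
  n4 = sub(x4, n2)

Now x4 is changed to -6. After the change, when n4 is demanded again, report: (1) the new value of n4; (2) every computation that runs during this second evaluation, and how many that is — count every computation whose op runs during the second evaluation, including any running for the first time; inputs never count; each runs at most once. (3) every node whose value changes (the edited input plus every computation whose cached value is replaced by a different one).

n4 now evaluates to 1.
Run set: n2, n4 (2 run).
Changed values: x4, n2.

Initial pass — values computed on the first demand:
  n2 = add(-5, -1) = -6
  n4 = sub(-5, -6) = 1

Second demand — change propagation:
  n2: re-runs because x4 -5->-6; new result -7.
  n4: re-runs because x4 -5->-6; n2 -6->-7; new result 1 (unchanged).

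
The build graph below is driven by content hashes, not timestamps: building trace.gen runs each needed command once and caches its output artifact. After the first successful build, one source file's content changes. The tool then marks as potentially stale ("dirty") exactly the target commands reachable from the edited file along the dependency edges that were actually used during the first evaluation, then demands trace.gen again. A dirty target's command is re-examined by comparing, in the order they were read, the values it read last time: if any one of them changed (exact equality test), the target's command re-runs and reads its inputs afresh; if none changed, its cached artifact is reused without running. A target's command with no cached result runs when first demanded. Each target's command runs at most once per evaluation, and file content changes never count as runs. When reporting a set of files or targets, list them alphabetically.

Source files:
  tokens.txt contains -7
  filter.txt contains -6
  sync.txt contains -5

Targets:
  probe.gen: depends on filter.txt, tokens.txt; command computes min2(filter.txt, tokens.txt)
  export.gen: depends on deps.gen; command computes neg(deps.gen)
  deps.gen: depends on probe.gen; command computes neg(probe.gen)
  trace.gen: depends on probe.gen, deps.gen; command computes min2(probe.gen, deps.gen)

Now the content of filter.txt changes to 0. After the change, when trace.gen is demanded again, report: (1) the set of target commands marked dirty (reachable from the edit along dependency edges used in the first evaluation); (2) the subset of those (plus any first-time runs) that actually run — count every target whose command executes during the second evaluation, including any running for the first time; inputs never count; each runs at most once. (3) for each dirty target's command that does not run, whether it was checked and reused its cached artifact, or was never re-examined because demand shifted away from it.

Initial pass — values computed on the first demand:
  probe.gen = min2(-6, -7) = -7
  deps.gen = neg(-7) = 7
  trace.gen = min2(-7, 7) = -7

Second demand — change propagation:
  probe.gen: re-runs because filter.txt -6->0; new result -7 (unchanged).
  deps.gen: re-examined; everything it read last time is the same (probe.gen unchanged) — cache 7 kept, no run.
  trace.gen: re-examined; everything it read last time is the same (probe.gen unchanged, deps.gen unchanged) — cache -7 kept, no run.

The important point: probe.gen recomputes to an identical value, and the output ends up unchanged.

Dirty set: deps.gen, probe.gen, trace.gen.
Run set: probe.gen (1 run).
Re-examined without running (cache reused): deps.gen, trace.gen.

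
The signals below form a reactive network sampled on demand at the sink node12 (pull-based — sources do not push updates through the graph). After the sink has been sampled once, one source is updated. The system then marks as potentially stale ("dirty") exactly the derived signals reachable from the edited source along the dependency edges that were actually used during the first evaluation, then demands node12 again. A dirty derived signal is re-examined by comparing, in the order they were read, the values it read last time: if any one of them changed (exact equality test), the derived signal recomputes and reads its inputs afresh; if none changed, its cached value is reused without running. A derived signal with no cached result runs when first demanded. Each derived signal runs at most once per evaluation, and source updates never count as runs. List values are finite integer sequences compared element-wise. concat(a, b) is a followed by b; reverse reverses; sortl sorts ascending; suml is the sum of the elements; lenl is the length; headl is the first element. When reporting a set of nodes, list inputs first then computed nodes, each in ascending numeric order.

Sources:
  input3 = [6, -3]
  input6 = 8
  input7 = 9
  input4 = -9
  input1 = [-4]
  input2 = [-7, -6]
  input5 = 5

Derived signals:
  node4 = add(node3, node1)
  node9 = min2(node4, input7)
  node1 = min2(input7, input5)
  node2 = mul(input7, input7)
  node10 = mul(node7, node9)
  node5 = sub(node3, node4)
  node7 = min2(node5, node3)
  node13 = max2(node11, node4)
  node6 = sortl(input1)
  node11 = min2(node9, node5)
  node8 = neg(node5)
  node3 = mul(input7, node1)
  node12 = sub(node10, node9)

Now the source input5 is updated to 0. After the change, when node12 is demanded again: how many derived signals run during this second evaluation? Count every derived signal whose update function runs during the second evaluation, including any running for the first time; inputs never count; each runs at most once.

Initial pass — values computed on the first demand:
  node1 = min2(9, 5) = 5
  node3 = mul(9, 5) = 45
  node4 = add(45, 5) = 50
  node5 = sub(45, 50) = -5
  node7 = min2(-5, 45) = -5
  node9 = min2(50, 9) = 9
  node10 = mul(-5, 9) = -45
  node12 = sub(-45, 9) = -54

Second demand — change propagation:
  node1: re-runs because input5 5->0; new result 0.
  node3: re-runs because node1 5->0; new result 0.
  node4: re-runs because node3 45->0; node1 5->0; new result 0.
  node5: re-runs because node3 45->0; node4 50->0; new result 0.
  node7: re-runs because node5 -5->0; node3 45->0; new result 0.
  node9: re-runs because node4 50->0; new result 0.
  node10: re-runs because node7 -5->0; node9 9->0; new result 0.
  node12: re-runs because node10 -45->0; node9 9->0; new result 0.

Run set: node1, node3, node4, node5, node7, node9, node10, node12 (8 run).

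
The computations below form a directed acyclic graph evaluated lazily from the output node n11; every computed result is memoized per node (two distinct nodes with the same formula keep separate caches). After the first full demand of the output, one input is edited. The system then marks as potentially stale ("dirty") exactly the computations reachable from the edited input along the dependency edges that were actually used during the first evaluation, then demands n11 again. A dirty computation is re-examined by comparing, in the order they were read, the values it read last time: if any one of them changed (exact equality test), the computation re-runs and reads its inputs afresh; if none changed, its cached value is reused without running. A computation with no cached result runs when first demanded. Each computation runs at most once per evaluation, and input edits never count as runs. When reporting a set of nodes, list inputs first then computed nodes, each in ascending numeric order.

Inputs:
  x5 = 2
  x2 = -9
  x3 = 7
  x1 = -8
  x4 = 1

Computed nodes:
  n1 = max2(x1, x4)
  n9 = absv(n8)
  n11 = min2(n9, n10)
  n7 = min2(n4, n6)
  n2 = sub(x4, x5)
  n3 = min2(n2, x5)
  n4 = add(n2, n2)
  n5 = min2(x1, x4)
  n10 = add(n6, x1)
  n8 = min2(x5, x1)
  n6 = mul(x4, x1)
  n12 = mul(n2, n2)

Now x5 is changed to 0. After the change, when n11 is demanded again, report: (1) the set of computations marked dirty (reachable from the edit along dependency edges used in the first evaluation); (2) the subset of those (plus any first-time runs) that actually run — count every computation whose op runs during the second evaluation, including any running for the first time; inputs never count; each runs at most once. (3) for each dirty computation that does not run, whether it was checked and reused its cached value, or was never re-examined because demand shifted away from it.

First demand of the output computes:
  n6 = mul(1, -8) = -8
  n8 = min2(2, -8) = -8
  n9 = absv(-8) = 8
  n10 = add(-8, -8) = -16
  n11 = min2(8, -16) = -16

After the edit, cleaning proceeds:
  n8: a read changed (x5 2->0) — executes, giving -8 — identical to its old value.
  n9: dirty, but its reads are unchanged (n8 unchanged); cached 8 stands.
  n11: dirty, but its reads are unchanged (n9 unchanged, n10 unchanged); cached -16 stands.

Note the absorption at n8: it re-runs yet its value is the same, leaving the output's value untouched.

The edit dirties: n8, n9, n11.
1 computations run: n8.
Cache hits after checking: n9, n11.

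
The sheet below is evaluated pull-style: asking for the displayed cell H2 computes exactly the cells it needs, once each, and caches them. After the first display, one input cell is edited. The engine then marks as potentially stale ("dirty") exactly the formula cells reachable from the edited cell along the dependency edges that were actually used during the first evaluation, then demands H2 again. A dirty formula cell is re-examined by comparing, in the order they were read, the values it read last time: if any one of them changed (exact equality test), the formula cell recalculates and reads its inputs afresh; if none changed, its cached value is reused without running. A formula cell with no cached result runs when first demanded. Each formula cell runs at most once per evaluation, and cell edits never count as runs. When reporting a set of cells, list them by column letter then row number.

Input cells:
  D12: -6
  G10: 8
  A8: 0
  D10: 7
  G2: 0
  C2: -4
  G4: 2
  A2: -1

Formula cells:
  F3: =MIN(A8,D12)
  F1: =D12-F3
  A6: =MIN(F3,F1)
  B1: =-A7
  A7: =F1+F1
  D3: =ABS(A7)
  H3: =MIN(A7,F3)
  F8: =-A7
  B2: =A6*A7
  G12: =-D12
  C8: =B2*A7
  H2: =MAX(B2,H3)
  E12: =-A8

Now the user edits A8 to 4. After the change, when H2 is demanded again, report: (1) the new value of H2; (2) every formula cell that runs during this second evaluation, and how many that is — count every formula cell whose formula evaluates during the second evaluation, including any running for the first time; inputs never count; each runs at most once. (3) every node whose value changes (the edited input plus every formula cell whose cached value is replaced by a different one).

Demanding H2 again yields 0.
1 formula cells run: F3.
The nodes whose values change: A8.
Note the absorption at F3: it re-runs yet its value is the same, leaving the output's value untouched.

First demand of the output computes:
  F3 = MIN(0, -6) = -6
  F1 = -6 - -6 = 0
  A6 = MIN(-6, 0) = -6
  A7 = 0 + 0 = 0
  B2 = -6 * 0 = 0
  H3 = MIN(0, -6) = -6
  H2 = MAX(0, -6) = 0

After the edit, cleaning proceeds:
  F3: a read changed (A8 0->4) — executes, giving -6 — identical to its old value.
  F1: dirty, but its reads are unchanged (D12 unchanged, F3 unchanged); cached 0 stands.
  A6: dirty, but its reads are unchanged (F3 unchanged, F1 unchanged); cached -6 stands.
  A7: dirty, but its reads are unchanged (F1 unchanged, F1 unchanged); cached 0 stands.
  B2: dirty, but its reads are unchanged (A6 unchanged, A7 unchanged); cached 0 stands.
  H3: dirty, but its reads are unchanged (A7 unchanged, F3 unchanged); cached -6 stands.
  H2: dirty, but its reads are unchanged (B2 unchanged, H3 unchanged); cached 0 stands.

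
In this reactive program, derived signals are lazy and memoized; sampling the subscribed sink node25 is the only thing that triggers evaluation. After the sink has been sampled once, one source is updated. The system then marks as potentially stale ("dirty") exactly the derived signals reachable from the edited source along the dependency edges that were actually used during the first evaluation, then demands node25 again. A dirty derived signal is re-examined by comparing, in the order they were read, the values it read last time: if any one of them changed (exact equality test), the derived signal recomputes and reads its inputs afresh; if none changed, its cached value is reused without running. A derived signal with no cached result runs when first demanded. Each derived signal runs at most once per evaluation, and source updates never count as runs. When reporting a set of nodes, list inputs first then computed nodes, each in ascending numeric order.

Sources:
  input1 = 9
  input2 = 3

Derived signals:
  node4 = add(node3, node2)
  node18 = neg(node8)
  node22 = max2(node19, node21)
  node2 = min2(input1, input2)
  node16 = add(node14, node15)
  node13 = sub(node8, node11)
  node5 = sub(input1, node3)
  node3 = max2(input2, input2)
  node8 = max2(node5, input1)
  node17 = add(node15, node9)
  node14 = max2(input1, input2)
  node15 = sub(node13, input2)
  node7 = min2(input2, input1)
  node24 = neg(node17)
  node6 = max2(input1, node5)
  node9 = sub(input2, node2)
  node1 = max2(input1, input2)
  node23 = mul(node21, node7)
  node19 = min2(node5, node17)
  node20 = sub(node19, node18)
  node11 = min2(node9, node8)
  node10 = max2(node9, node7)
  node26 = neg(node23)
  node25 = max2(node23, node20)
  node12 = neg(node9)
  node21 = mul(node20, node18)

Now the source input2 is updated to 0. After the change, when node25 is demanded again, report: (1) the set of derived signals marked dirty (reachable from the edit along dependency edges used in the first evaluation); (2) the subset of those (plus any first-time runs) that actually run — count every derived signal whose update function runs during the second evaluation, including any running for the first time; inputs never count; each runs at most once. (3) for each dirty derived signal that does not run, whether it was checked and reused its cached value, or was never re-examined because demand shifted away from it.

The edit dirties: node2, node3, node5, node7, node8, node9, node11, node13, node15, node17, node18, node19, node20, node21, node23, node25.
13 derived signals run: node2, node3, node5, node7, node8, node9, node15, node17, node19, node20, node21, node23, node25.
Cache hits after checking: node11, node13, node18.
Note where the cutoff bites: node11 is checked, finds nothing changed, and keeps its cache.

First demand of the output computes:
  node2 = min2(9, 3) = 3
  node3 = max2(3, 3) = 3
  node5 = sub(9, 3) = 6
  node7 = min2(3, 9) = 3
  node8 = max2(6, 9) = 9
  node9 = sub(3, 3) = 0
  node11 = min2(0, 9) = 0
  node13 = sub(9, 0) = 9
  node15 = sub(9, 3) = 6
  node17 = add(6, 0) = 6
  node18 = neg(9) = -9
  node19 = min2(6, 6) = 6
  node20 = sub(6, -9) = 15
  node21 = mul(15, -9) = -135
  node23 = mul(-135, 3) = -405
  node25 = max2(-405, 15) = 15

After the edit, cleaning proceeds:
  node2: a read changed (input2 3->0) — executes, giving 0.
  node3: a read changed (input2 3->0; input2 3->0) — executes, giving 0.
  node5: a read changed (node3 3->0) — executes, giving 9.
  node7: a read changed (input2 3->0) — executes, giving 0.
  node8: a read changed (node5 6->9) — executes, giving 9 — identical to its old value.
  node9: a read changed (input2 3->0; node2 3->0) — executes, giving 0 — identical to its old value.
  node11: dirty, but its reads are unchanged (node9 unchanged, node8 unchanged); cached 0 stands.
  node13: dirty, but its reads are unchanged (node8 unchanged, node11 unchanged); cached 9 stands.
  node15: a read changed (input2 3->0) — executes, giving 9.
  node17: a read changed (node15 6->9) — executes, giving 9.
  node18: dirty, but its reads are unchanged (node8 unchanged); cached -9 stands.
  node19: a read changed (node5 6->9; node17 6->9) — executes, giving 9.
  node20: a read changed (node19 6->9) — executes, giving 18.
  node21: a read changed (node20 15->18) — executes, giving -162.
  node23: a read changed (node21 -135->-162; node7 3->0) — executes, giving 0.
  node25: a read changed (node23 -405->0; node20 15->18) — executes, giving 18.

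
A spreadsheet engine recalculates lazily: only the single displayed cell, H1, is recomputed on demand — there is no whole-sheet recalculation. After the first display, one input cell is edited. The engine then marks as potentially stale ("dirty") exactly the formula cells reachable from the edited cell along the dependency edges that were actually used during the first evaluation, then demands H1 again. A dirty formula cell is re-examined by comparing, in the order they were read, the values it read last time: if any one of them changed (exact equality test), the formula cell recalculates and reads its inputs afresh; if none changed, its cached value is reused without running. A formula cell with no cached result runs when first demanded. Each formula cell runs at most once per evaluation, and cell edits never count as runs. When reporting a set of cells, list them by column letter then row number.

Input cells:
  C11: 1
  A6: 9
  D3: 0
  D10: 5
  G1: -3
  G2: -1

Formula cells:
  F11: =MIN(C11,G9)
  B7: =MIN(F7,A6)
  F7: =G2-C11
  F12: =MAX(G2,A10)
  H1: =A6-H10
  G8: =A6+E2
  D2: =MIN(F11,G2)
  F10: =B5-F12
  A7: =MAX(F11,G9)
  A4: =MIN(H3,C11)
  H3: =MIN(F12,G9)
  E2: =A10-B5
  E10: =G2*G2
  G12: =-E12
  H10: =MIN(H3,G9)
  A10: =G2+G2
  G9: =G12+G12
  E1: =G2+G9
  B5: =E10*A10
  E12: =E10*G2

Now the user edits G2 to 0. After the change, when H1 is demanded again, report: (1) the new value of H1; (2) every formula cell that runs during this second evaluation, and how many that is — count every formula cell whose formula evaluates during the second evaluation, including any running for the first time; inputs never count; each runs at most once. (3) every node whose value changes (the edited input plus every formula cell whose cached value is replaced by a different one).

First evaluation (everything demanded from the output):
  A10 = -1 + -1 = -2
  E10 = -1 * -1 = 1
  E12 = 1 * -1 = -1
  F12 = MAX(-1, -2) = -1
  G12 = -(-1) = 1
  G9 = 1 + 1 = 2
  H3 = MIN(-1, 2) = -1
  H10 = MIN(-1, 2) = -1
  H1 = 9 - -1 = 10

Propagation after the edit:
  A10: runs — G2 -1->0; G2 -1->0; result 0.
  E10: runs — G2 -1->0; G2 -1->0; result 0.
  E12: runs — E10 1->0; G2 -1->0; result 0.
  F12: runs — G2 -1->0; A10 -2->0; result 0.
  G12: runs — E12 -1->0; result 0.
  G9: runs — G12 1->0; G12 1->0; result 0.
  H3: runs — F12 -1->0; G9 2->0; result 0.
  H10: runs — H3 -1->0; G9 2->0; result 0.
  H1: runs — H10 -1->0; result 9.

New value of H1: 9.
Formula cells that run: A10, E10, E12, F12, G9, G12, H1, H3, H10 — 9 in total.
Values that change: A10, E10, E12, F12, G2, G9, G12, H1, H3, H10.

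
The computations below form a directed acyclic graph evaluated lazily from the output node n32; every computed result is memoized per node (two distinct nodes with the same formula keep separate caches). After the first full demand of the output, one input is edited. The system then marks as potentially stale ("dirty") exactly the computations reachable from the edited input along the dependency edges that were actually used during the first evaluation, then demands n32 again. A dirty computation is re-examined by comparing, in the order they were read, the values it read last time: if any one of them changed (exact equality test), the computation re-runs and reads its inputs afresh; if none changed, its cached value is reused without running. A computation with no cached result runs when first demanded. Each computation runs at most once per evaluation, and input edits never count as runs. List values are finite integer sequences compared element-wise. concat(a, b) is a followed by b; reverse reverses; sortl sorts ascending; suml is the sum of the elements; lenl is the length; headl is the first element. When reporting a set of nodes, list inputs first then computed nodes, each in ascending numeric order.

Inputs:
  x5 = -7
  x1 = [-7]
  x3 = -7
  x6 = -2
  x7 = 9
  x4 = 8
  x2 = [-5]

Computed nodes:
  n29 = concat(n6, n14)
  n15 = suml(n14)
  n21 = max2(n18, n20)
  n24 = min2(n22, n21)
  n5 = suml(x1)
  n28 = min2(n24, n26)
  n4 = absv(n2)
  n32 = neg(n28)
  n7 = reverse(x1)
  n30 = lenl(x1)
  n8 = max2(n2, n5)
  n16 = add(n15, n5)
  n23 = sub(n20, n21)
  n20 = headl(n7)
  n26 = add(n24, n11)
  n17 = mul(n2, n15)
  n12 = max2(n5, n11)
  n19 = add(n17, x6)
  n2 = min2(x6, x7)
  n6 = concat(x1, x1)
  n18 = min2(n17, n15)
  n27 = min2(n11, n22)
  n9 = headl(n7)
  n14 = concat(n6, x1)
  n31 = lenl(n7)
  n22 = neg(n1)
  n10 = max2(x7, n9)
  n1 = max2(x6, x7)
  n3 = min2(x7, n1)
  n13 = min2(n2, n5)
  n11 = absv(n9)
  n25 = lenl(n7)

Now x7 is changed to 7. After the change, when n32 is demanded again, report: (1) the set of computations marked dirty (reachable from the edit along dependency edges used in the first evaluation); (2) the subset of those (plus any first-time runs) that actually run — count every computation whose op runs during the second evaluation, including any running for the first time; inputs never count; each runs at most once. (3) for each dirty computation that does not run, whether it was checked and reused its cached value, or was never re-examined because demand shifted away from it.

The edit dirties: n1, n2, n17, n18, n21, n22, n24, n26, n28, n32.
7 computations run: n1, n2, n22, n24, n26, n28, n32.
Cache hits after checking: n17, n18, n21.
Note where the cutoff bites: n17 is checked, finds nothing changed, and keeps its cache.

First demand of the output computes:
  n1 = max2(-2, 9) = 9
  n2 = min2(-2, 9) = -2
  n6 = concat([-7], [-7]) = [-7, -7]
  n7 = reverse([-7]) = [-7]
  n9 = headl([-7]) = -7
  n11 = absv(-7) = 7
  n14 = concat([-7, -7], [-7]) = [-7, -7, -7]
  n15 = suml([-7, -7, -7]) = -21
  n17 = mul(-2, -21) = 42
  n18 = min2(42, -21) = -21
  n20 = headl([-7]) = -7
  n21 = max2(-21, -7) = -7
  n22 = neg(9) = -9
  n24 = min2(-9, -7) = -9
  n26 = add(-9, 7) = -2
  n28 = min2(-9, -2) = -9
  n32 = neg(-9) = 9

After the edit, cleaning proceeds:
  n1: a read changed (x7 9->7) — executes, giving 7.
  n2: a read changed (x7 9->7) — executes, giving -2 — identical to its old value.
  n17: dirty, but its reads are unchanged (n2 unchanged, n15 unchanged); cached 42 stands.
  n18: dirty, but its reads are unchanged (n17 unchanged, n15 unchanged); cached -21 stands.
  n21: dirty, but its reads are unchanged (n18 unchanged, n20 unchanged); cached -7 stands.
  n22: a read changed (n1 9->7) — executes, giving -7.
  n24: a read changed (n22 -9->-7) — executes, giving -7.
  n26: a read changed (n24 -9->-7) — executes, giving 0.
  n28: a read changed (n24 -9->-7; n26 -2->0) — executes, giving -7.
  n32: a read changed (n28 -9->-7) — executes, giving 7.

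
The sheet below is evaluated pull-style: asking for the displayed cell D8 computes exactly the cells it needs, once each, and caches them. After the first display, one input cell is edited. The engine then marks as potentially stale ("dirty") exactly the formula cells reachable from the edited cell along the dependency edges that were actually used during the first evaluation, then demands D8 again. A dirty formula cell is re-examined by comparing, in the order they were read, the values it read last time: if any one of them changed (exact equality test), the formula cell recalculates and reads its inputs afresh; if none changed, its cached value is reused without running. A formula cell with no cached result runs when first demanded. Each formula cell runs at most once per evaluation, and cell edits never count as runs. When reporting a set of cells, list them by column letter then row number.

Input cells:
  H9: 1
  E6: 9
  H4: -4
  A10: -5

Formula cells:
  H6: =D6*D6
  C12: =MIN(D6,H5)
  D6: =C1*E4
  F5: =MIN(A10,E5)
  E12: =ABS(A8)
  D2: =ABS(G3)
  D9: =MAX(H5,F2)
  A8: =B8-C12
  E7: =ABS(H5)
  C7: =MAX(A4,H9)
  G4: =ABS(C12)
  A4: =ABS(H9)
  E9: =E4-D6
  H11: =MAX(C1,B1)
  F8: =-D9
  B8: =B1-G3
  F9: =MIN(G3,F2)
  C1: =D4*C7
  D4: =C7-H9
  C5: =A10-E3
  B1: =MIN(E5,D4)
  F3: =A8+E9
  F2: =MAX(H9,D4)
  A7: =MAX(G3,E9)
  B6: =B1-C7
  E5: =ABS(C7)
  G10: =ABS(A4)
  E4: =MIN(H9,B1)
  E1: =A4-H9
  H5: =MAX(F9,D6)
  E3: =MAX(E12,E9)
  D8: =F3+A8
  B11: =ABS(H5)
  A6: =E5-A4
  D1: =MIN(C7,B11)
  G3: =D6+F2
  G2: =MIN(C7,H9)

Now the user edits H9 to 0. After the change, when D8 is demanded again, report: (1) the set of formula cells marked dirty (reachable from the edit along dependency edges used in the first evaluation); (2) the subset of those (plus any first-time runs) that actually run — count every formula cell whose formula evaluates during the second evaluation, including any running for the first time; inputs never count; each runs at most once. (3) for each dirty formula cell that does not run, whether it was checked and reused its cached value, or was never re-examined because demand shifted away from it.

The edit dirties: A4, A8, B1, B8, C1, C7, C12, D4, D6, D8, E4, E5, E9, F2, F3, F9, G3, H5.
16 formula cells run: A4, A8, B1, B8, C1, C7, C12, D4, D8, E4, E5, F2, F3, F9, G3, H5.
Cache hits after checking: D6, E9.
Note where the cutoff bites: D6 is checked, finds nothing changed, and keeps its cache.

First demand of the output computes:
  A4 = ABS(1) = 1
  C7 = MAX(1, 1) = 1
  D4 = 1 - 1 = 0
  C1 = 0 * 1 = 0
  E5 = ABS(1) = 1
  B1 = MIN(1, 0) = 0
  E4 = MIN(1, 0) = 0
  D6 = 0 * 0 = 0
  E9 = 0 - 0 = 0
  F2 = MAX(1, 0) = 1
  G3 = 0 + 1 = 1
  B8 = 0 - 1 = -1
  F9 = MIN(1, 1) = 1
  H5 = MAX(1, 0) = 1
  C12 = MIN(0, 1) = 0
  A8 = -1 - 0 = -1
  F3 = -1 + 0 = -1
  D8 = -1 + -1 = -2

After the edit, cleaning proceeds:
  A4: a read changed (H9 1->0) — executes, giving 0.
  C7: a read changed (A4 1->0; H9 1->0) — executes, giving 0.
  D4: a read changed (C7 1->0; H9 1->0) — executes, giving 0 — identical to its old value.
  C1: a read changed (C7 1->0) — executes, giving 0 — identical to its old value.
  E5: a read changed (C7 1->0) — executes, giving 0.
  B1: a read changed (E5 1->0) — executes, giving 0 — identical to its old value.
  E4: a read changed (H9 1->0) — executes, giving 0 — identical to its old value.
  D6: dirty, but its reads are unchanged (C1 unchanged, E4 unchanged); cached 0 stands.
  E9: dirty, but its reads are unchanged (E4 unchanged, D6 unchanged); cached 0 stands.
  F2: a read changed (H9 1->0) — executes, giving 0.
  G3: a read changed (F2 1->0) — executes, giving 0.
  B8: a read changed (G3 1->0) — executes, giving 0.
  F9: a read changed (G3 1->0; F2 1->0) — executes, giving 0.
  H5: a read changed (F9 1->0) — executes, giving 0.
  C12: a read changed (H5 1->0) — executes, giving 0 — identical to its old value.
  A8: a read changed (B8 -1->0) — executes, giving 0.
  F3: a read changed (A8 -1->0) — executes, giving 0.
  D8: a read changed (F3 -1->0; A8 -1->0) — executes, giving 0.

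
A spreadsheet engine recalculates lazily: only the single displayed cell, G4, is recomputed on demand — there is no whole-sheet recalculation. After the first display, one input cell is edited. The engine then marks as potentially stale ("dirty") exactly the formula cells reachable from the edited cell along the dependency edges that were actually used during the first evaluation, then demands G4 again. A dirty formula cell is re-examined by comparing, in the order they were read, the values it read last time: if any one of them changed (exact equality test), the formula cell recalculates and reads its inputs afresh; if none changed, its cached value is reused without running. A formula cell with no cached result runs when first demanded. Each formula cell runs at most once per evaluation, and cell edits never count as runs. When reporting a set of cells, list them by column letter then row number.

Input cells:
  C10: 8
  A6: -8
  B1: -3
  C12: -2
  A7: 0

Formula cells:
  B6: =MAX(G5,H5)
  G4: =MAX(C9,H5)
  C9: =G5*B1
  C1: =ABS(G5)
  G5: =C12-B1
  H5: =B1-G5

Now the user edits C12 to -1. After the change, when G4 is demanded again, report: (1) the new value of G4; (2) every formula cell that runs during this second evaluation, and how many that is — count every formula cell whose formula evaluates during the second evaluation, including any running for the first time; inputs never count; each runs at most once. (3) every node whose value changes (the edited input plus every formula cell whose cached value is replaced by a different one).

New value of G4: -5.
Formula cells that run: C9, G4, G5, H5 — 4 in total.
Values that change: C9, C12, G4, G5, H5.

First evaluation (everything demanded from the output):
  G5 = -2 - -3 = 1
  C9 = 1 * -3 = -3
  H5 = -3 - 1 = -4
  G4 = MAX(-3, -4) = -3

Propagation after the edit:
  G5: runs — C12 -2->-1; result 2.
  C9: runs — G5 1->2; result -6.
  H5: runs — G5 1->2; result -5.
  G4: runs — C9 -3->-6; H5 -4->-5; result -5.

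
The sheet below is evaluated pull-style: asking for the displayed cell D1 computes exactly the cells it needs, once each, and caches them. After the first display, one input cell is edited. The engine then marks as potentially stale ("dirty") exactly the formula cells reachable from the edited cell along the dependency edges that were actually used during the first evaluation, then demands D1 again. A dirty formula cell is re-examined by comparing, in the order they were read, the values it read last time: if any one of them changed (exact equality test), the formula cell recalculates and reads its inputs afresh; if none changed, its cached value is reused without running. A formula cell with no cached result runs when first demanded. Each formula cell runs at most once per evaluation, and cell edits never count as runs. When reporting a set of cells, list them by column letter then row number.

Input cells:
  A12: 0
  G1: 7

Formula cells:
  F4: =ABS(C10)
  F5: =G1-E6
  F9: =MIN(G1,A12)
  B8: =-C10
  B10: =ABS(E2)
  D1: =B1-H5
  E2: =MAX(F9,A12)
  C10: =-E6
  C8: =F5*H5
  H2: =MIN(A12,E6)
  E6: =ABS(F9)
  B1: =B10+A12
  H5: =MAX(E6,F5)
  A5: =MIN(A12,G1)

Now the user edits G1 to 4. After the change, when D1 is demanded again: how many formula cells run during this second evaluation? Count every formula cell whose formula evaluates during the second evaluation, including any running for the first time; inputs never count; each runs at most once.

First demand of the output computes:
  F9 = MIN(7, 0) = 0
  E2 = MAX(0, 0) = 0
  B10 = ABS(0) = 0
  B1 = 0 + 0 = 0
  E6 = ABS(0) = 0
  F5 = 7 - 0 = 7
  H5 = MAX(0, 7) = 7
  D1 = 0 - 7 = -7

After the edit, cleaning proceeds:
  F9: a read changed (G1 7->4) — executes, giving 0 — identical to its old value.
  E2: dirty, but its reads are unchanged (F9 unchanged, A12 unchanged); cached 0 stands.
  B10: dirty, but its reads are unchanged (E2 unchanged); cached 0 stands.
  B1: dirty, but its reads are unchanged (B10 unchanged, A12 unchanged); cached 0 stands.
  E6: dirty, but its reads are unchanged (F9 unchanged); cached 0 stands.
  F5: a read changed (G1 7->4) — executes, giving 4.
  H5: a read changed (F5 7->4) — executes, giving 4.
  D1: a read changed (H5 7->4) — executes, giving -4.

Note where the cutoff bites: E2 is checked, finds nothing changed, and keeps its cache.

4 formula cells run: D1, F5, F9, H5.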